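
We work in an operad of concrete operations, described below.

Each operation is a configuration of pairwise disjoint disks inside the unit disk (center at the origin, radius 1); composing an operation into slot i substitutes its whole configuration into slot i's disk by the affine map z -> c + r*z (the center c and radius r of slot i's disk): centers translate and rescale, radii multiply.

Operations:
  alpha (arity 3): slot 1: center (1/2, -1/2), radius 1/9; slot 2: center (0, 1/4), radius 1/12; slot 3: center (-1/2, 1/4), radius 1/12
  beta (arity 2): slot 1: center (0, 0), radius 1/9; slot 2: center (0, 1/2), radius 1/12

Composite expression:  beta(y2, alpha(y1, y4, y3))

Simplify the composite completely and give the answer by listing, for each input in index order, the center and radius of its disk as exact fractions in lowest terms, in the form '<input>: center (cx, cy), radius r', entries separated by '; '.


Each y-disk chains the slot maps above it in beta; radii multiply.
input y2: applying the 1 nested substitution gives center (0, 0), radius 1/9
input y1: applying the 2 nested substitutions gives center (1/24, 11/24), radius 1/108
input y4: applying the 2 nested substitutions gives center (0, 25/48), radius 1/144
input y3: applying the 2 nested substitutions gives center (-1/24, 25/48), radius 1/144

y1: center (1/24, 11/24), radius 1/108; y2: center (0, 0), radius 1/9; y3: center (-1/24, 25/48), radius 1/144; y4: center (0, 25/48), radius 1/144


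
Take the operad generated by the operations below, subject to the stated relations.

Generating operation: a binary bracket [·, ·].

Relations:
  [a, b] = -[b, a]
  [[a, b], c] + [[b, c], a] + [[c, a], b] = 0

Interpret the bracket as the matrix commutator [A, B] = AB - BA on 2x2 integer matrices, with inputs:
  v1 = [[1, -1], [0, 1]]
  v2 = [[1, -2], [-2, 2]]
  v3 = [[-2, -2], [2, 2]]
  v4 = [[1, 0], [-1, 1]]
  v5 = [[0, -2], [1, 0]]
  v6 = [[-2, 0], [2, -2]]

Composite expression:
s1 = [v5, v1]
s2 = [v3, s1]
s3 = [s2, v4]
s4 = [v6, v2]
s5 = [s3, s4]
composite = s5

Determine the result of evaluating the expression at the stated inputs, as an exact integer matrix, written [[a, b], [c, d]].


[[0, 0], [-16, 0]]

[v5, v1] = [[1, 0], [0, -1]]
[v3, [v5, v1]] = [[0, 4], [4, 0]]
[[v3, [v5, v1]], v4] = [[-4, 0], [0, 4]]
[v6, v2] = [[4, 0], [-2, -4]]
[[[v3, [v5, v1]], v4], [v6, v2]] = [[0, 0], [-16, 0]]


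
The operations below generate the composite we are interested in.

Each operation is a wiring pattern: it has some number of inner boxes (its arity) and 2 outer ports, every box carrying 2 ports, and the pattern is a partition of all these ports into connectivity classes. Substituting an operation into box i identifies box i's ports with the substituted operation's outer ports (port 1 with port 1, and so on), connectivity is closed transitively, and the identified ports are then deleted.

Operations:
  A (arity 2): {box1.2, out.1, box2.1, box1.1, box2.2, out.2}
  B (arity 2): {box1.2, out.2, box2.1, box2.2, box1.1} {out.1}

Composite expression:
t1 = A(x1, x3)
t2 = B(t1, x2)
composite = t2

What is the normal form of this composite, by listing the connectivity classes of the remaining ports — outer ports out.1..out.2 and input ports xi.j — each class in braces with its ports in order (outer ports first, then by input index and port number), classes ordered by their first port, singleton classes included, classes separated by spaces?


Reachability decides: close wires over B-identified ports.
composing A on (x1, x3), with out.j its own outer ports: {out.1, out.2, x1.1, x1.2, x3.1, x3.2}
composing B on (x1, x3, x2), with out.j its own outer ports: {out.1} {out.2, x1.1, x1.2, x2.1, x2.2, x3.1, x3.2}

{out.1} {out.2, x1.1, x1.2, x2.1, x2.2, x3.1, x3.2}


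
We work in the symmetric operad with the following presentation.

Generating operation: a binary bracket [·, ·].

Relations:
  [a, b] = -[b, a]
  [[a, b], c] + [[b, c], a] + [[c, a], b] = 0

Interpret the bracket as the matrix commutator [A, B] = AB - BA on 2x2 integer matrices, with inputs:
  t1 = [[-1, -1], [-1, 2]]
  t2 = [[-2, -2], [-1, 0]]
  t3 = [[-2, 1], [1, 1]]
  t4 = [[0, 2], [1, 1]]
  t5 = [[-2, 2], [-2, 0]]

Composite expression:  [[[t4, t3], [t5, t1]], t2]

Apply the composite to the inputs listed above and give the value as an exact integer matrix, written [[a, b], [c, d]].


[t4, t3] = [[1, 5], [-2, -1]]
[t5, t1] = [[-4, 8], [4, 4]]
[[t4, t3], [t5, t1]] = [[36, 56], [8, -36]]
[[[t4, t3], [t5, t1]], t2] = [[-40, -32], [56, 40]]

[[-40, -32], [56, 40]]


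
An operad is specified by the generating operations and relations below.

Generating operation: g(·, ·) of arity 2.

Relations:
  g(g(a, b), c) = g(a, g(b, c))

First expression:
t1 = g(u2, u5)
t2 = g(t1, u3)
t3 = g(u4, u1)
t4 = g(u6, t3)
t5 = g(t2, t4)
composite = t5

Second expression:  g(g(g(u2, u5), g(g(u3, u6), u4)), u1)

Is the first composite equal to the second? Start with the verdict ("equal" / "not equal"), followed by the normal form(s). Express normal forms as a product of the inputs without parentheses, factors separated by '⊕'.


Normal form of the first expression: u2 ⊕ u5 ⊕ u3 ⊕ u6 ⊕ u4 ⊕ u1
Normal form of the second expression: u2 ⊕ u5 ⊕ u3 ⊕ u6 ⊕ u4 ⊕ u1
The forms coincide; equal.

equal; the common form is u2 ⊕ u5 ⊕ u3 ⊕ u6 ⊕ u4 ⊕ u1


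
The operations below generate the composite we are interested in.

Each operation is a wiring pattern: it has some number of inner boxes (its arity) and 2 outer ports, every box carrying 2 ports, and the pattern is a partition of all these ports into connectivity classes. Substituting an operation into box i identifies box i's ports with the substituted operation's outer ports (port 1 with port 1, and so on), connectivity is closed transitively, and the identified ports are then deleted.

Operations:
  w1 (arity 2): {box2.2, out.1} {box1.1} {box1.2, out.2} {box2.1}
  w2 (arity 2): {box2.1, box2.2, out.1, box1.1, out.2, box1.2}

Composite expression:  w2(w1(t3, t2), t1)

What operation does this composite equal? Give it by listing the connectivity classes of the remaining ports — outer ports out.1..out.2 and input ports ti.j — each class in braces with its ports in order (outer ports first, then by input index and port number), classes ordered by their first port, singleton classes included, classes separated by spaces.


{out.1, out.2, t1.1, t1.2, t2.2, t3.2} {t2.1} {t3.1}

Two ports join when wires chain via w2-identified ports.
through w1, on inputs (t3, t2): {out.1, t2.2} {out.2, t3.2} {t2.1} {t3.1} (out.j = stage outer ports)
through w2, on inputs (t3, t2, t1): {out.1, out.2, t1.1, t1.2, t2.2, t3.2} {t2.1} {t3.1} (out.j = stage outer ports)


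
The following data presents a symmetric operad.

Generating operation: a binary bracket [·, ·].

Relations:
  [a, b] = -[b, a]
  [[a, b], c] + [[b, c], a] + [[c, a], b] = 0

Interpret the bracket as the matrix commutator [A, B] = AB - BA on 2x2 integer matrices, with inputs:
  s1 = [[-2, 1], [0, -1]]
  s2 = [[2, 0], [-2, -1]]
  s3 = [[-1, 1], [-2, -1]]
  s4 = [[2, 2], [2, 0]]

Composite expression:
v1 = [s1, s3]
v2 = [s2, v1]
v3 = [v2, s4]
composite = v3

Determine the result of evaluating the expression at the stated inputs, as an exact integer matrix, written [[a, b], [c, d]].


[[-34, -2], [36, 34]]

[s1, s3] = [[-2, -1], [-2, 2]]
[s2, [s1, s3]] = [[-2, -3], [14, 2]]
[[s2, [s1, s3]], s4] = [[-34, -2], [36, 34]]


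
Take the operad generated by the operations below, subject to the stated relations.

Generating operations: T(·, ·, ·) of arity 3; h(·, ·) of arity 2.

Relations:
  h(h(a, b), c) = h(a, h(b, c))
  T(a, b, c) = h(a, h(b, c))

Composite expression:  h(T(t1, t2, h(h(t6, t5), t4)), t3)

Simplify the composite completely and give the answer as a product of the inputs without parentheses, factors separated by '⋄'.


t1 ⋄ t2 ⋄ t6 ⋄ t5 ⋄ t4 ⋄ t3

The h-tree's shape is irrelevant; the t-reading-order decides.
h(t6, t5) unparenthesizes to t6 ⋄ t5
h(h(t6, t5), t4) unparenthesizes to t6 ⋄ t5 ⋄ t4
T(t1, t2, h(h(t6, t5), t4)) unparenthesizes to t1 ⋄ t2 ⋄ t6 ⋄ t5 ⋄ t4
h(T(t1, t2, h(h(t6, t5), t4)), t3) unparenthesizes to t1 ⋄ t2 ⋄ t6 ⋄ t5 ⋄ t4 ⋄ t3


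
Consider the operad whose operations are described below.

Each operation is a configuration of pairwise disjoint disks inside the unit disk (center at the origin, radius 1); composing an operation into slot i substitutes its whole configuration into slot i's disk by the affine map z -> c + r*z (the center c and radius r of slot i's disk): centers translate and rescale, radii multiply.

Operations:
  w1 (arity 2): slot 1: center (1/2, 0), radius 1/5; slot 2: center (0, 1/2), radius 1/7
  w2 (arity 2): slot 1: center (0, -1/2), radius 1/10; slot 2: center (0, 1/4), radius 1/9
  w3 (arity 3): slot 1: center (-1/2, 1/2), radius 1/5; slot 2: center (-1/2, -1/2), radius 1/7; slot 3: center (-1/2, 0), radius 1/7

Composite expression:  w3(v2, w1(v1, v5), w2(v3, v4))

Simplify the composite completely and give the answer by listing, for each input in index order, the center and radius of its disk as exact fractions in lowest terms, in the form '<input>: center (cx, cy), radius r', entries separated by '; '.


v1: center (-3/7, -1/2), radius 1/35; v2: center (-1/2, 1/2), radius 1/5; v3: center (-1/2, -1/14), radius 1/70; v4: center (-1/2, 1/28), radius 1/63; v5: center (-1/2, -3/7), radius 1/49

Affine substitution under w3: radii multiply and v-centers shift.
tracing v2 down its 1-map path: center (-1/2, 1/2), radius 1/5
tracing v1 down its 2-map path: center (-3/7, -1/2), radius 1/35
tracing v5 down its 2-map path: center (-1/2, -3/7), radius 1/49
tracing v3 down its 2-map path: center (-1/2, -1/14), radius 1/70
tracing v4 down its 2-map path: center (-1/2, 1/28), radius 1/63


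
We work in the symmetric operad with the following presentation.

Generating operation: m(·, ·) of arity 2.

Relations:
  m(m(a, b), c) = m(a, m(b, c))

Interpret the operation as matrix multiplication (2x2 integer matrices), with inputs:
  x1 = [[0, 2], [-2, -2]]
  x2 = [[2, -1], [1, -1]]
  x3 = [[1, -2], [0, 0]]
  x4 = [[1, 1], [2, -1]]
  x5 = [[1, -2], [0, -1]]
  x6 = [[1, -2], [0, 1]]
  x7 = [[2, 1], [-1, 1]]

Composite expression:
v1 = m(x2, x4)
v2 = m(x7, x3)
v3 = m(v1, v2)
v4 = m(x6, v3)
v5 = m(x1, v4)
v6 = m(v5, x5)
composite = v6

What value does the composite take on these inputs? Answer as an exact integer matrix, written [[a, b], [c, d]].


m(x2, x4) = [[0, 3], [-1, 2]]
m(x7, x3) = [[2, -4], [-1, 2]]
m(m(x2, x4), m(x7, x3)) = [[-3, 6], [-4, 8]]
m(x6, m(m(x2, x4), m(x7, x3))) = [[5, -10], [-4, 8]]
m(x1, m(x6, m(m(x2, x4), m(x7, x3)))) = [[-8, 16], [-2, 4]]
m(m(x1, m(x6, m(m(x2, x4), m(x7, x3)))), x5) = [[-8, 0], [-2, 0]]

[[-8, 0], [-2, 0]]


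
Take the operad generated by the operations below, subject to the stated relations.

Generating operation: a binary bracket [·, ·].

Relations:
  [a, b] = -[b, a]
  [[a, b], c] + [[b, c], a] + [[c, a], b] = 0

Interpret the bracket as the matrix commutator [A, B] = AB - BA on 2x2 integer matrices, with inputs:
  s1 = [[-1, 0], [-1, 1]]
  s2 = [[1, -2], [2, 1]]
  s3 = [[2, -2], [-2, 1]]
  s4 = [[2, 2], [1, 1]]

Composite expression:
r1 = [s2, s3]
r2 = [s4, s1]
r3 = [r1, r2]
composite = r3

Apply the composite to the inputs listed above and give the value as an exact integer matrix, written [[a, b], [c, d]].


[[-10, 72], [8, 10]]


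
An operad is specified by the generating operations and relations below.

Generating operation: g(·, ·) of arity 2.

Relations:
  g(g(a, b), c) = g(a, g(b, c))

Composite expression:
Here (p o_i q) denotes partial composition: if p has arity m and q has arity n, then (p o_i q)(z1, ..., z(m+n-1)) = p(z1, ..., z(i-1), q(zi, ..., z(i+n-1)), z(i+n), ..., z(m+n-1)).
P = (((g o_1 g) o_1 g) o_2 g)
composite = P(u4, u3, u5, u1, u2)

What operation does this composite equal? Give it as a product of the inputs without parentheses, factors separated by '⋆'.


u4 ⋆ u3 ⋆ u5 ⋆ u1 ⋆ u2

Every regrouping of g is equal, so read the u-inputs in written order.
g(u3, u5) reduces to u3 ⋆ u5
g(u4, g(u3, u5)) reduces to u4 ⋆ u3 ⋆ u5
g(g(u4, g(u3, u5)), u1) reduces to u4 ⋆ u3 ⋆ u5 ⋆ u1
g(g(g(u4, g(u3, u5)), u1), u2) reduces to u4 ⋆ u3 ⋆ u5 ⋆ u1 ⋆ u2


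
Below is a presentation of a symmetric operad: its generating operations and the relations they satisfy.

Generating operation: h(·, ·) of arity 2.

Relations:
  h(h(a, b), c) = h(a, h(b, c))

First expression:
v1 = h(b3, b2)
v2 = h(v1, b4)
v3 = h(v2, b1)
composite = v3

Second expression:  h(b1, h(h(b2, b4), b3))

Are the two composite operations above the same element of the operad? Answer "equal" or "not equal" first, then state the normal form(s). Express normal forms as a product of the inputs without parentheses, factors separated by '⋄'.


not equal; the first gives b3 ⋄ b2 ⋄ b4 ⋄ b1 and the second b1 ⋄ b2 ⋄ b4 ⋄ b3

The first expression reduces to b3 ⋄ b2 ⋄ b4 ⋄ b1
The second expression reduces to b1 ⋄ b2 ⋄ b4 ⋄ b3
No match — not equal.


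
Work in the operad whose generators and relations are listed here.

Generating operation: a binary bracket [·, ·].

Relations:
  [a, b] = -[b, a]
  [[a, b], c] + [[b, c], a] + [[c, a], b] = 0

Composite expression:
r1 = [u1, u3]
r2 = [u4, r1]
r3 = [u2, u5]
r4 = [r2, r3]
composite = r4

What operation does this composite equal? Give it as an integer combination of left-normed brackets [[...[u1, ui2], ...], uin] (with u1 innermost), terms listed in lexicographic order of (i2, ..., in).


-[[[[u1, u3], u4], u2], u5] + [[[[u1, u3], u4], u5], u2]


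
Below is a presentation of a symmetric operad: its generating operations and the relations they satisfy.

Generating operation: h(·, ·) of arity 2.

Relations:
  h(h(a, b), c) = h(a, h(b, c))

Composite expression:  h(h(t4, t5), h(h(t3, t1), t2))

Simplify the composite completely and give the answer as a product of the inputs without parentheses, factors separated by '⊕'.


t4 ⊕ t5 ⊕ t3 ⊕ t1 ⊕ t2

Key point: h is associative — brackets drop, the t-order remains.
h(t4, t5) unparenthesizes to t4 ⊕ t5
h(t3, t1) unparenthesizes to t3 ⊕ t1
h(h(t3, t1), t2) unparenthesizes to t3 ⊕ t1 ⊕ t2
h(h(t4, t5), h(h(t3, t1), t2)) unparenthesizes to t4 ⊕ t5 ⊕ t3 ⊕ t1 ⊕ t2


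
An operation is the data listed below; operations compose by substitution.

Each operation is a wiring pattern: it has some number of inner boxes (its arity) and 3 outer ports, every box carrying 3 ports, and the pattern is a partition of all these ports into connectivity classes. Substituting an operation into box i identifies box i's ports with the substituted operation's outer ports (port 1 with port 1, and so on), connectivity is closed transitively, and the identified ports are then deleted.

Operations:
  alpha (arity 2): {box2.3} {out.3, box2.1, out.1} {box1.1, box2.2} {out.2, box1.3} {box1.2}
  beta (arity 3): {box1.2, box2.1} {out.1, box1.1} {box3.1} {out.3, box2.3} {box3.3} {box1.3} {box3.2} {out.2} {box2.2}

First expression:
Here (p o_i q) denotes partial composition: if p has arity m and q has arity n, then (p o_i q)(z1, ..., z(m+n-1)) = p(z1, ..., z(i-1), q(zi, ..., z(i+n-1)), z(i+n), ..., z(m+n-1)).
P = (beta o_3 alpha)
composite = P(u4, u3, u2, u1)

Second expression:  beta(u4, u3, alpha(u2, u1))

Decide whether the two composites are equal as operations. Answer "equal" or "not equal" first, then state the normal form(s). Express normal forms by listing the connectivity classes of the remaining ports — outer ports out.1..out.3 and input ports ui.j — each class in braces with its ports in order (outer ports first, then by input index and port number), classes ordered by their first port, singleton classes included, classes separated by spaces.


equal; both compose to {out.1, u4.1} {out.2} {out.3, u3.3} {u1.1} {u1.2, u2.1} {u1.3} {u2.2} {u2.3} {u3.1, u4.2} {u3.2} {u4.3}

The first expression reduces to {out.1, u4.1} {out.2} {out.3, u3.3} {u1.1} {u1.2, u2.1} {u1.3} {u2.2} {u2.3} {u3.1, u4.2} {u3.2} {u4.3}
The second expression reduces to {out.1, u4.1} {out.2} {out.3, u3.3} {u1.1} {u1.2, u2.1} {u1.3} {u2.2} {u2.3} {u3.1, u4.2} {u3.2} {u4.3}
Identical normal forms: equal.


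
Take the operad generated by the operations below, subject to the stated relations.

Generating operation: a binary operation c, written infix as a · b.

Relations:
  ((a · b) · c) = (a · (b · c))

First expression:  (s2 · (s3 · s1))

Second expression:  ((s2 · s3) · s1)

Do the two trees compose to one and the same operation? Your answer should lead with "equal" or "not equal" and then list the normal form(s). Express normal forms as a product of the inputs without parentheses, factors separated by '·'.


equal; both compose to s2 · s3 · s1

The first composite normalizes to s2 · s3 · s1
The second composite normalizes to s2 · s3 · s1
One common form — equal.


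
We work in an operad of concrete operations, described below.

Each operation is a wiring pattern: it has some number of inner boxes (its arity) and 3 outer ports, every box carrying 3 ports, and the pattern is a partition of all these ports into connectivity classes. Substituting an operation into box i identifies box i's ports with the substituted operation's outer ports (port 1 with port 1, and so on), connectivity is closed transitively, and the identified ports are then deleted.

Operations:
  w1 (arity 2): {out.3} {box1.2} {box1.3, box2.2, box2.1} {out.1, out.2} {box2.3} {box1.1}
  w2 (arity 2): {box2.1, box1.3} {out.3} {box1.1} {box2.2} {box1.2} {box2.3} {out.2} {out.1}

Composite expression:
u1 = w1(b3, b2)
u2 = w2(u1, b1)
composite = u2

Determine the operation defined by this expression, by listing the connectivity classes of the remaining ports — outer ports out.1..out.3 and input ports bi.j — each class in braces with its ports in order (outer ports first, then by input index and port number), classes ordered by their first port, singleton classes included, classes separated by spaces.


Two ports join when wires chain via w2-identified ports.
composing w1 on (b3, b2), with out.j its own outer ports: {out.1, out.2} {out.3} {b2.1, b2.2, b3.3} {b2.3} {b3.1} {b3.2}
composing w2 on (b3, b2, b1), with out.j its own outer ports: {out.1} {out.2} {out.3} {b1.1} {b1.2} {b1.3} {b2.1, b2.2, b3.3} {b2.3} {b3.1} {b3.2}

{out.1} {out.2} {out.3} {b1.1} {b1.2} {b1.3} {b2.1, b2.2, b3.3} {b2.3} {b3.1} {b3.2}


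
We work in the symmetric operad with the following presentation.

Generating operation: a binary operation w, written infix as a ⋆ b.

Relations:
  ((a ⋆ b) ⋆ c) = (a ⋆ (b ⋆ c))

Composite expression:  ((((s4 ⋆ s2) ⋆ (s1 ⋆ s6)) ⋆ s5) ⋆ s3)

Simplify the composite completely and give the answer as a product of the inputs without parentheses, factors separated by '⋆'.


s4 ⋆ s2 ⋆ s1 ⋆ s6 ⋆ s5 ⋆ s3

All parenthesizations of w agree; list the s-inputs left to right.
(s4 ⋆ s2) reduces to s4 ⋆ s2
(s1 ⋆ s6) reduces to s1 ⋆ s6
((s4 ⋆ s2) ⋆ (s1 ⋆ s6)) reduces to s4 ⋆ s2 ⋆ s1 ⋆ s6
(((s4 ⋆ s2) ⋆ (s1 ⋆ s6)) ⋆ s5) reduces to s4 ⋆ s2 ⋆ s1 ⋆ s6 ⋆ s5
((((s4 ⋆ s2) ⋆ (s1 ⋆ s6)) ⋆ s5) ⋆ s3) reduces to s4 ⋆ s2 ⋆ s1 ⋆ s6 ⋆ s5 ⋆ s3


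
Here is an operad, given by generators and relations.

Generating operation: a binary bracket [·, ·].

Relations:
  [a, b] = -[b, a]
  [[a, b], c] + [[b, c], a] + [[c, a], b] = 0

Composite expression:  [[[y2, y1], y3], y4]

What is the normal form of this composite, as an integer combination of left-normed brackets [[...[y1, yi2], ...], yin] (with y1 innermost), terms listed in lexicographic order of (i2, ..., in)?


-[[[y1, y2], y3], y4]


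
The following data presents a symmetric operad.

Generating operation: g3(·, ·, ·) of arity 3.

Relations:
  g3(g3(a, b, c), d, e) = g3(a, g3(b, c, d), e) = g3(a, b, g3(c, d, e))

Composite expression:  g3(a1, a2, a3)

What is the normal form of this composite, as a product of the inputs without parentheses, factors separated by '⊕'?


a1 ⊕ a2 ⊕ a3

The g3-tree's shape is irrelevant; the a-reading-order decides.
g3(a1, a2, a3) flattens to a1 ⊕ a2 ⊕ a3


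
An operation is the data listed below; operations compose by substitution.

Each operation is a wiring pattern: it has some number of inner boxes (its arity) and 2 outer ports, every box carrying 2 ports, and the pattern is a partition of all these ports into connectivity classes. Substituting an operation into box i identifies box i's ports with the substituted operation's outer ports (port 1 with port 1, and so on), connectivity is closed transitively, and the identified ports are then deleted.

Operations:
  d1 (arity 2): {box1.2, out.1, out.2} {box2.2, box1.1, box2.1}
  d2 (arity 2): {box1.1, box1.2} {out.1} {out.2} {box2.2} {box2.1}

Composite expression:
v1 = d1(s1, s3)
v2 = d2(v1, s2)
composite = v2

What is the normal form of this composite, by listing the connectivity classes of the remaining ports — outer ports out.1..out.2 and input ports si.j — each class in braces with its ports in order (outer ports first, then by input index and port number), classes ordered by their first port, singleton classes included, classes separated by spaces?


{out.1} {out.2} {s1.1, s3.1, s3.2} {s1.2} {s2.1} {s2.2}

Two ports join when wires chain via d2-identified ports.
d1 over (s1, s3) gives {out.1, out.2, s1.2} {s1.1, s3.1, s3.2}, out.j being that stage's outer ports
d2 over (s1, s3, s2) gives {out.1} {out.2} {s1.1, s3.1, s3.2} {s1.2} {s2.1} {s2.2}, out.j being that stage's outer ports


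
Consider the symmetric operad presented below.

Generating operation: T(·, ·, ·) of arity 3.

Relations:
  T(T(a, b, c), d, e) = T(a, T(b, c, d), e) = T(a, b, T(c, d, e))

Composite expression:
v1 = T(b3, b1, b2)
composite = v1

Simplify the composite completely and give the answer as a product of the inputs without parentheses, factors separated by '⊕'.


Associativity of T dissolves the nesting; only the b-input order survives.
T(b3, b1, b2) reduces to b3 ⊕ b1 ⊕ b2

b3 ⊕ b1 ⊕ b2


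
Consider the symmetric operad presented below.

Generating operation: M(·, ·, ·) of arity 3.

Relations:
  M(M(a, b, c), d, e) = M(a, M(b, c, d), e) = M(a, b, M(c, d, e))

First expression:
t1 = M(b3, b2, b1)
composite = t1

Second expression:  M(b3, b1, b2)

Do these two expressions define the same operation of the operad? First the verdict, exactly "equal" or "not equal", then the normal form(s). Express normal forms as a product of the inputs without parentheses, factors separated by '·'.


not equal: they reduce to b3 · b2 · b1 and b3 · b1 · b2

The first expression reduces to b3 · b2 · b1
The second expression reduces to b3 · b1 · b2
Distinct normal forms: not equal.


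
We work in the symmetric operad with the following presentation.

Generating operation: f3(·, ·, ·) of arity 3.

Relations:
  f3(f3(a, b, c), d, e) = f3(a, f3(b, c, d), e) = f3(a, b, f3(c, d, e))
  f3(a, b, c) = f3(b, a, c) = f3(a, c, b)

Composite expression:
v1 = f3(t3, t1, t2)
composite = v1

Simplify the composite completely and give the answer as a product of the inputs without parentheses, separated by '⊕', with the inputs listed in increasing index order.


t1 ⊕ t2 ⊕ t3

Reordering under f3 is free, so list the t-inputs canonically.
f3(t3, t1, t2) collapses to t3 ⊕ t1 ⊕ t2
sorting the factors by input index: t1 ⊕ t2 ⊕ t3


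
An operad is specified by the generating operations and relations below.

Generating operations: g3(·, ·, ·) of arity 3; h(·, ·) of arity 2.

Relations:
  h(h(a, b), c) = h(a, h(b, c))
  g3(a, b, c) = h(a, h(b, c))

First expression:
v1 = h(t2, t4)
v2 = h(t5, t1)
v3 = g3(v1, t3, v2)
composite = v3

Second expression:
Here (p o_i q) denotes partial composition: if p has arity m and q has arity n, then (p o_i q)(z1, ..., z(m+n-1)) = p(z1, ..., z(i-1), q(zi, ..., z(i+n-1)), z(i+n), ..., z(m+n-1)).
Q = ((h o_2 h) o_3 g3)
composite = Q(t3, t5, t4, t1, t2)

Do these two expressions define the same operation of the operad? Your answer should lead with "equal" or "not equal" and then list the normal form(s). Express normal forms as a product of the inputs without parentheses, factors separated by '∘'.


not equal; the first gives t2 ∘ t4 ∘ t3 ∘ t5 ∘ t1 and the second t3 ∘ t5 ∘ t4 ∘ t1 ∘ t2


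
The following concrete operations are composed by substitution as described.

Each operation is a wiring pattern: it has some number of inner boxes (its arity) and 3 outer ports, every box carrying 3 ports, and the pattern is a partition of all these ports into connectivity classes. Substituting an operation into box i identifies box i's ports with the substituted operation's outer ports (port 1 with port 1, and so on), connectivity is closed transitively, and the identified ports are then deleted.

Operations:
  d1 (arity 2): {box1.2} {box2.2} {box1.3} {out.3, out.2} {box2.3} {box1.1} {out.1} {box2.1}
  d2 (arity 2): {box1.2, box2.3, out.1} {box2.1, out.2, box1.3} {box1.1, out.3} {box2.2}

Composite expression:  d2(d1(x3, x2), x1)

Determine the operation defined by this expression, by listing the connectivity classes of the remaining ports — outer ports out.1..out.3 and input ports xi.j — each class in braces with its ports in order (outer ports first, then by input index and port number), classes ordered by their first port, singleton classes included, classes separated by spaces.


{out.1, out.2, x1.1, x1.3} {out.3} {x1.2} {x2.1} {x2.2} {x2.3} {x3.1} {x3.2} {x3.3}

Reachability decides: close wires over d2-identified ports.
through d1, on inputs (x3, x2): {out.1} {out.2, out.3} {x2.1} {x2.2} {x2.3} {x3.1} {x3.2} {x3.3} (out.j = stage outer ports)
through d2, on inputs (x3, x2, x1): {out.1, out.2, x1.1, x1.3} {out.3} {x1.2} {x2.1} {x2.2} {x2.3} {x3.1} {x3.2} {x3.3} (out.j = stage outer ports)


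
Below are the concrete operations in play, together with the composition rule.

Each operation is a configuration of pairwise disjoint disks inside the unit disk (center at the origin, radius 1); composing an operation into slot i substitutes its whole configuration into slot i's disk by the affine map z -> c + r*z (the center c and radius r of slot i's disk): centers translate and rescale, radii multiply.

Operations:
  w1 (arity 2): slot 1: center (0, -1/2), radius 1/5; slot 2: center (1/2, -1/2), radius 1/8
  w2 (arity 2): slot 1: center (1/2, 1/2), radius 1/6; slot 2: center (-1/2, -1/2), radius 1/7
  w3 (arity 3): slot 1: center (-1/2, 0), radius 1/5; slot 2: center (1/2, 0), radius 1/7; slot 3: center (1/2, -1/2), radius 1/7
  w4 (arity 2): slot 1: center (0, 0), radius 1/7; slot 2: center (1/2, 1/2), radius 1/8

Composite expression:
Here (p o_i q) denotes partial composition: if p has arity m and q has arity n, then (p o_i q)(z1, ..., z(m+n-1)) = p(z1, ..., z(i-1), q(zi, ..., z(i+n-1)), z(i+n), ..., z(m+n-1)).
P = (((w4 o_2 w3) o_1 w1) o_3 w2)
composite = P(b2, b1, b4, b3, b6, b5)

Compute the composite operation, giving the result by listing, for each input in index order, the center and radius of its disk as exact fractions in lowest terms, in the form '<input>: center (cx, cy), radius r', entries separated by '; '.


Nesting under w4 composes maps z -> c + r*z down each b-path.
input b2: composing its 2 substitution steps yields center (0, -1/14), radius 1/35
input b1: composing its 2 substitution steps yields center (1/14, -1/14), radius 1/56
input b4: composing its 3 substitution steps yields center (9/20, 41/80), radius 1/240
input b3: composing its 3 substitution steps yields center (17/40, 39/80), radius 1/280
input b6: composing its 2 substitution steps yields center (9/16, 1/2), radius 1/56
input b5: composing its 2 substitution steps yields center (9/16, 7/16), radius 1/56

b1: center (1/14, -1/14), radius 1/56; b2: center (0, -1/14), radius 1/35; b3: center (17/40, 39/80), radius 1/280; b4: center (9/20, 41/80), radius 1/240; b5: center (9/16, 7/16), radius 1/56; b6: center (9/16, 1/2), radius 1/56


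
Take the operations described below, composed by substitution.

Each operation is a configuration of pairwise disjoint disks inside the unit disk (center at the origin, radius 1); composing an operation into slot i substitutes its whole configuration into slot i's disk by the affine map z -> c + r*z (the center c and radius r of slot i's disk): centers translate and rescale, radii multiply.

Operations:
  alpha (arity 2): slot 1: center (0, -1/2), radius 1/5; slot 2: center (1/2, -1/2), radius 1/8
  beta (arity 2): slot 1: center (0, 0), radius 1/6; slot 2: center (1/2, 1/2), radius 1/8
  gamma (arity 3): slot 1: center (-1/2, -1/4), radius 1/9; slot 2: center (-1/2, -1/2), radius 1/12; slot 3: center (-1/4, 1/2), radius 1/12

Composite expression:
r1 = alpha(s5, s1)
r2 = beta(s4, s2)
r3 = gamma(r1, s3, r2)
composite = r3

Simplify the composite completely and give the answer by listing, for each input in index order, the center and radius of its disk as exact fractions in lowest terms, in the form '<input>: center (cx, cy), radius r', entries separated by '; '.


s1: center (-4/9, -11/36), radius 1/72; s2: center (-5/24, 13/24), radius 1/96; s3: center (-1/2, -1/2), radius 1/12; s4: center (-1/4, 1/2), radius 1/72; s5: center (-1/2, -11/36), radius 1/45

Only the slot chain above each s matters under gamma; compose those maps.
input s5: applying the 2 nested substitutions gives center (-1/2, -11/36), radius 1/45
input s1: applying the 2 nested substitutions gives center (-4/9, -11/36), radius 1/72
input s3: applying the 1 nested substitution gives center (-1/2, -1/2), radius 1/12
input s4: applying the 2 nested substitutions gives center (-1/4, 1/2), radius 1/72
input s2: applying the 2 nested substitutions gives center (-5/24, 13/24), radius 1/96


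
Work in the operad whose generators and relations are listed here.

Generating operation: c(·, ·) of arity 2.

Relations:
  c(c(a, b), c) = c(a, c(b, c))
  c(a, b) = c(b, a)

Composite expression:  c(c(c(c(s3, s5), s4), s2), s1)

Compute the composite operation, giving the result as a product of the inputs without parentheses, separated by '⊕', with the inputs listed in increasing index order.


s1 ⊕ s2 ⊕ s3 ⊕ s4 ⊕ s5

Shape and order are irrelevant to c; the s-input set decides.
c(s3, s5) flattens to s3 ⊕ s5
c(c(s3, s5), s4) flattens to s3 ⊕ s5 ⊕ s4
c(c(c(s3, s5), s4), s2) flattens to s3 ⊕ s5 ⊕ s4 ⊕ s2
c(c(c(c(s3, s5), s4), s2), s1) flattens to s3 ⊕ s5 ⊕ s4 ⊕ s2 ⊕ s1
commutativity sorts the factors: s1 ⊕ s2 ⊕ s3 ⊕ s4 ⊕ s5


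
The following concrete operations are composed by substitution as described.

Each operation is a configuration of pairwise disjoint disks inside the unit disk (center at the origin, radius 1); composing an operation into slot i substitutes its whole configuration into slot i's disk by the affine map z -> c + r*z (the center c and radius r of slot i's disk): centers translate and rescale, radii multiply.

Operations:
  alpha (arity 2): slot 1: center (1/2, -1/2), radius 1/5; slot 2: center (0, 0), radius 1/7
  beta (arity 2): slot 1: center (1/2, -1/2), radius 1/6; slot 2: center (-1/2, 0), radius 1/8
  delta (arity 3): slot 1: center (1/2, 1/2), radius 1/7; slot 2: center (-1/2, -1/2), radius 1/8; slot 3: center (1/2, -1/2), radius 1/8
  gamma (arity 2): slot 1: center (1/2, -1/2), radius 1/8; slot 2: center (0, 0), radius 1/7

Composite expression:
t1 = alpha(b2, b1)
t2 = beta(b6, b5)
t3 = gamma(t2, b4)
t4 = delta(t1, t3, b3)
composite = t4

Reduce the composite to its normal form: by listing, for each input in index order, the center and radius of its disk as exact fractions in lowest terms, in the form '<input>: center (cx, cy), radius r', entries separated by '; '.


Follow each b-input down from delta: c' goes to c + r*c', radius to r*r'.
tracing b2 down its 2-map path: center (4/7, 3/7), radius 1/35
tracing b1 down its 2-map path: center (1/2, 1/2), radius 1/49
tracing b6 down its 3-map path: center (-55/128, -73/128), radius 1/384
tracing b5 down its 3-map path: center (-57/128, -9/16), radius 1/512
tracing b4 down its 2-map path: center (-1/2, -1/2), radius 1/56
tracing b3 down its 1-map path: center (1/2, -1/2), radius 1/8

b1: center (1/2, 1/2), radius 1/49; b2: center (4/7, 3/7), radius 1/35; b3: center (1/2, -1/2), radius 1/8; b4: center (-1/2, -1/2), radius 1/56; b5: center (-57/128, -9/16), radius 1/512; b6: center (-55/128, -73/128), radius 1/384


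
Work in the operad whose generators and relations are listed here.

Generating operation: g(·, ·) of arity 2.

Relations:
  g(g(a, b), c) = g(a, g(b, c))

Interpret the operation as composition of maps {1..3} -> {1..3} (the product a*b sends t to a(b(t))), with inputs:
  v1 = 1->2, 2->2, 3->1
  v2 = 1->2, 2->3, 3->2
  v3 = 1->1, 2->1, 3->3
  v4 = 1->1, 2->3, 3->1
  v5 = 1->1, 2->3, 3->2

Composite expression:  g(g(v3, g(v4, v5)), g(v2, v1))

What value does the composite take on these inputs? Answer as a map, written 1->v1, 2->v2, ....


1->3, 2->3, 3->1

g(v4, v5) = 1->1, 2->1, 3->3
g(v3, g(v4, v5)) = 1->1, 2->1, 3->3
g(v2, v1) = 1->3, 2->3, 3->2
g(g(v3, g(v4, v5)), g(v2, v1)) = 1->3, 2->3, 3->1


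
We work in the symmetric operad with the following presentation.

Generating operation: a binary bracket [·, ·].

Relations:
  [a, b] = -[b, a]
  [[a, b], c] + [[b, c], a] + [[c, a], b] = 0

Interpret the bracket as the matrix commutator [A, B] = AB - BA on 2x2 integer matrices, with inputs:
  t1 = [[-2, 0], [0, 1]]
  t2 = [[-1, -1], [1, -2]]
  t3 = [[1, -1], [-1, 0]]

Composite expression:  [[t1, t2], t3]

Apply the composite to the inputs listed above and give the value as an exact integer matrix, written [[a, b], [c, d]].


[[0, -3], [3, 0]]

[t1, t2] = [[0, 3], [3, 0]]
[[t1, t2], t3] = [[0, -3], [3, 0]]


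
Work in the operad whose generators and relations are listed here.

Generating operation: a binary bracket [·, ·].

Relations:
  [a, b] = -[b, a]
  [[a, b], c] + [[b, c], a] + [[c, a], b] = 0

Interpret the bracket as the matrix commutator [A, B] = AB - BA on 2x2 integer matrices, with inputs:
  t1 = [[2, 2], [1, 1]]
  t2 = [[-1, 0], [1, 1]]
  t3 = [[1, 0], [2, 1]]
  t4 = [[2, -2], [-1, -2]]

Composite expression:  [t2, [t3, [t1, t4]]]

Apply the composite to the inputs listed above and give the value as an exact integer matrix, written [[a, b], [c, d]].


[[0, 0], [40, 0]]

[t1, t4] = [[0, -10], [5, 0]]
[t3, [t1, t4]] = [[20, 0], [0, -20]]
[t2, [t3, [t1, t4]]] = [[0, 0], [40, 0]]


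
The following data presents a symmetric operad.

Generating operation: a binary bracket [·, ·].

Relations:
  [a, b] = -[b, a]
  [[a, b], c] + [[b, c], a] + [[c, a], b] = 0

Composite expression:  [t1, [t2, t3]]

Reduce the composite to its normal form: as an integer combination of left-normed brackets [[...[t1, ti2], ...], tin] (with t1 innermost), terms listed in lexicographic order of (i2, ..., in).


[[t1, t2], t3] - [[t1, t3], t2]

In the tensor algebra, words opening t1 carry the t1-anchored form.
Composite bracket: [t1, [t2, t3]]
Each bracket splits as ab - ba, giving 4 signed words (2^2 = 4).
Collect the words opening with t1:
  from t1t2t3, sign +1: term +[[t1, t2], t3]
  from t1t3t2, sign -1: term -[[t1, t3], t2]


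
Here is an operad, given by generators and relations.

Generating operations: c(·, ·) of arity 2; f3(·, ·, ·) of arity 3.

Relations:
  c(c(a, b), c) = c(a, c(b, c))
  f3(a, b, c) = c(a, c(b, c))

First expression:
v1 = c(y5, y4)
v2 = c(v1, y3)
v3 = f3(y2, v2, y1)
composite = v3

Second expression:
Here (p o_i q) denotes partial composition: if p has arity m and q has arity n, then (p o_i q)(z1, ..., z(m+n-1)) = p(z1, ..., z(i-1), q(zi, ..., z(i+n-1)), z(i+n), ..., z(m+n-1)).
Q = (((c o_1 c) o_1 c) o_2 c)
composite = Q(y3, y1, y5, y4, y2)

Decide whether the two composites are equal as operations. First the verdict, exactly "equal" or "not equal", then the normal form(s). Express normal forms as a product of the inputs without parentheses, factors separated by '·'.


The first expression reduces to y2 · y5 · y4 · y3 · y1
The second expression reduces to y3 · y1 · y5 · y4 · y2
They disagree, so not equal.

not equal; first: y2 · y5 · y4 · y3 · y1; second: y3 · y1 · y5 · y4 · y2


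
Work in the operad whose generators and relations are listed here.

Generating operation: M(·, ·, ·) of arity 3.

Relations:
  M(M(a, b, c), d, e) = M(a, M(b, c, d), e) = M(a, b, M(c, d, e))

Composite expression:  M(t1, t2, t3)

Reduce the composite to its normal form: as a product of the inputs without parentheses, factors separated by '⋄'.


t1 ⋄ t2 ⋄ t3

Every regrouping of M is equal, so read the t-inputs in written order.
M(t1, t2, t3) flattens to t1 ⋄ t2 ⋄ t3


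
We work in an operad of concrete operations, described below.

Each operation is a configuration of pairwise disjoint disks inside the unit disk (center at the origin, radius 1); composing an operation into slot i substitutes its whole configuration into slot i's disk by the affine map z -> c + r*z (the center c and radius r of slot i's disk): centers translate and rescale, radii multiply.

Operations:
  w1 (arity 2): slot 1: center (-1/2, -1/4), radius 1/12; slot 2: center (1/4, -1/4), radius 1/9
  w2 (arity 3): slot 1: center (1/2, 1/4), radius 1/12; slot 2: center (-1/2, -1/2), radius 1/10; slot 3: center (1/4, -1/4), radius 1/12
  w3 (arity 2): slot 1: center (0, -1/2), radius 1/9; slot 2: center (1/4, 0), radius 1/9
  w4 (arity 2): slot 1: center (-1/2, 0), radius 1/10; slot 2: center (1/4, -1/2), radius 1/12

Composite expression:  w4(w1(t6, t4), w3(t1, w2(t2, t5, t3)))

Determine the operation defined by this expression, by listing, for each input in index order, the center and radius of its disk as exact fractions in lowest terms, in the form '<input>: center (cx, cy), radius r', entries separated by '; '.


Each t-disk chains the slot maps above it in w4; radii multiply.
for t6, the 2-step affine chain lands on center (-11/20, -1/40), radius 1/120
for t4, the 2-step affine chain lands on center (-19/40, -1/40), radius 1/90
for t1, the 2-step affine chain lands on center (1/4, -13/24), radius 1/108
for t2, the 3-step affine chain lands on center (119/432, -215/432), radius 1/1296
for t5, the 3-step affine chain lands on center (115/432, -109/216), radius 1/1080
for t3, the 3-step affine chain lands on center (59/216, -217/432), radius 1/1296

t1: center (1/4, -13/24), radius 1/108; t2: center (119/432, -215/432), radius 1/1296; t3: center (59/216, -217/432), radius 1/1296; t4: center (-19/40, -1/40), radius 1/90; t5: center (115/432, -109/216), radius 1/1080; t6: center (-11/20, -1/40), radius 1/120


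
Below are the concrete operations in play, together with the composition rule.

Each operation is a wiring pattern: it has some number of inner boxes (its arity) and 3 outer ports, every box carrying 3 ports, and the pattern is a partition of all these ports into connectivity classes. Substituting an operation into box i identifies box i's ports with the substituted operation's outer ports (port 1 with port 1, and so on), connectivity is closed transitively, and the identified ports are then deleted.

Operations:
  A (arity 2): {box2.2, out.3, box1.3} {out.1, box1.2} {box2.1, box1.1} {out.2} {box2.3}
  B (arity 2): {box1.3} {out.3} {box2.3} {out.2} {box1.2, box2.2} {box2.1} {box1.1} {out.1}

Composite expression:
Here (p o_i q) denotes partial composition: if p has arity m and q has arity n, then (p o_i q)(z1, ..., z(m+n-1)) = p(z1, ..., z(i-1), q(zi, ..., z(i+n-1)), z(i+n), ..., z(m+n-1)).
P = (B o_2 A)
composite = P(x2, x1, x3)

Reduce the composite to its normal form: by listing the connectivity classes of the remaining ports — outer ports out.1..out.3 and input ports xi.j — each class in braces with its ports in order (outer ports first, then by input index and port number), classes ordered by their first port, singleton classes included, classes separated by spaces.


{out.1} {out.2} {out.3} {x1.1, x3.1} {x1.2} {x1.3, x3.2} {x2.1} {x2.2} {x2.3} {x3.3}

Treat the ports identified at B as solder joints: merge, then drop.
stage A: inputs (x1, x3), connectivity {out.1, x1.2} {out.2} {out.3, x1.3, x3.2} {x1.1, x3.1} {x3.3}, out.j its boundary
stage B: inputs (x2, x1, x3), connectivity {out.1} {out.2} {out.3} {x1.1, x3.1} {x1.2} {x1.3, x3.2} {x2.1} {x2.2} {x2.3} {x3.3}, out.j its boundary
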